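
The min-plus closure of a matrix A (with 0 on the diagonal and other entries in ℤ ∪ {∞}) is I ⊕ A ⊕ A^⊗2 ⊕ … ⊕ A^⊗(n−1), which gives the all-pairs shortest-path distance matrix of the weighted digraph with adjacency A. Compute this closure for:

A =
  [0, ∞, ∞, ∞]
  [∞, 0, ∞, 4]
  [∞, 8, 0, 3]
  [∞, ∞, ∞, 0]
Closure =
  [0, ∞, ∞, ∞]
  [∞, 0, ∞, 4]
  [∞, 8, 0, 3]
  [∞, ∞, ∞, 0]

This is the Floyd-Warshall all-pairs shortest-path computation. For each intermediate vertex k = 0, 1, …, 3, update dist[i][j] ← min(dist[i][j], dist[i][k] + dist[k][j]). The final matrix gives, for each (i, j), the minimum total weight of any directed path from i to j (possibly empty when i = j).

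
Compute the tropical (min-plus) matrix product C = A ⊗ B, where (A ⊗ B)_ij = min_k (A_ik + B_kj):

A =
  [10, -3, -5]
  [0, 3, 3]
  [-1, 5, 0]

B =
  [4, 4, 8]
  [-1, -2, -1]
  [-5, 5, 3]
A ⊗ B =
  [-10, -5, -4]
  [-2, 1, 2]
  [-5, 3, 3]

Apply the min-plus product entry-by-entry:
  C[0][0] = min over k of (A[0][0] + B[0][0] = 10 + 4 = 14, A[0][1] + B[1][0] = -3 + -1 = -4, A[0][2] + B[2][0] = -5 + -5 = -10) = -10 (attained at k = 2)
  C[0][1] = min over k of (A[0][0] + B[0][1] = 10 + 4 = 14, A[0][1] + B[1][1] = -3 + -2 = -5, A[0][2] + B[2][1] = -5 + 5 = 0) = -5 (attained at k = 1)
  C[0][2] = min over k of (A[0][0] + B[0][2] = 10 + 8 = 18, A[0][1] + B[1][2] = -3 + -1 = -4, A[0][2] + B[2][2] = -5 + 3 = -2) = -4 (attained at k = 1)
  C[1][0] = min over k of (A[1][0] + B[0][0] = 0 + 4 = 4, A[1][1] + B[1][0] = 3 + -1 = 2, A[1][2] + B[2][0] = 3 + -5 = -2) = -2 (attained at k = 2)
  C[1][1] = min over k of (A[1][0] + B[0][1] = 0 + 4 = 4, A[1][1] + B[1][1] = 3 + -2 = 1, A[1][2] + B[2][1] = 3 + 5 = 8) = 1 (attained at k = 1)
  C[1][2] = min over k of (A[1][0] + B[0][2] = 0 + 8 = 8, A[1][1] + B[1][2] = 3 + -1 = 2, A[1][2] + B[2][2] = 3 + 3 = 6) = 2 (attained at k = 1)
  C[2][0] = min over k of (A[2][0] + B[0][0] = -1 + 4 = 3, A[2][1] + B[1][0] = 5 + -1 = 4, A[2][2] + B[2][0] = 0 + -5 = -5) = -5 (attained at k = 2)
  C[2][1] = min over k of (A[2][0] + B[0][1] = -1 + 4 = 3, A[2][1] + B[1][1] = 5 + -2 = 3, A[2][2] + B[2][1] = 0 + 5 = 5) = 3 (attained at k = 0)
  C[2][2] = min over k of (A[2][0] + B[0][2] = -1 + 8 = 7, A[2][1] + B[1][2] = 5 + -1 = 4, A[2][2] + B[2][2] = 0 + 3 = 3) = 3 (attained at k = 2)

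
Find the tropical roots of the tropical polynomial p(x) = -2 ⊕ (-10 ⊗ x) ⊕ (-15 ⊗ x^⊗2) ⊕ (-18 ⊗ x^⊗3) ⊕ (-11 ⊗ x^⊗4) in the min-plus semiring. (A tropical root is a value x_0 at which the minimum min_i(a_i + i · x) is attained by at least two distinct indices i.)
Roots: {-7, 3, 5, 8}

Each tropical root is a break point of the lower envelope of the lines y = a_i + i · x (there are 5 lines, with slopes 0, 1, ..., 4). Only the lines that attain the minimum somewhere contribute to roots; other lines are dominated. Here the surviving (envelope) indices are i = 4, i = 3, i = 2, i = 1, i = 0.
Intersections between consecutive envelope lines give the roots: for adjacent envelope indices i < j the intersection is x = (a_i − a_j) / (j − i). Reading off the sorted break points: {-7, 3, 5, 8}.
Verification: at each break x_0, at least two indices attain the minimum of min_i(a_i + i · x_0).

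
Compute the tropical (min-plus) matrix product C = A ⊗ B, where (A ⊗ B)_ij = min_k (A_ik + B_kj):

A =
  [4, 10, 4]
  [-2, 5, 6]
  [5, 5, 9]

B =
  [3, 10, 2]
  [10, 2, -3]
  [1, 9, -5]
A ⊗ B =
  [5, 12, -1]
  [1, 7, 0]
  [8, 7, 2]

Apply the min-plus product entry-by-entry:
  C[0][0] = min over k of (A[0][0] + B[0][0] = 4 + 3 = 7, A[0][1] + B[1][0] = 10 + 10 = 20, A[0][2] + B[2][0] = 4 + 1 = 5) = 5 (attained at k = 2)
  C[0][1] = min over k of (A[0][0] + B[0][1] = 4 + 10 = 14, A[0][1] + B[1][1] = 10 + 2 = 12, A[0][2] + B[2][1] = 4 + 9 = 13) = 12 (attained at k = 1)
  C[0][2] = min over k of (A[0][0] + B[0][2] = 4 + 2 = 6, A[0][1] + B[1][2] = 10 + -3 = 7, A[0][2] + B[2][2] = 4 + -5 = -1) = -1 (attained at k = 2)
  C[1][0] = min over k of (A[1][0] + B[0][0] = -2 + 3 = 1, A[1][1] + B[1][0] = 5 + 10 = 15, A[1][2] + B[2][0] = 6 + 1 = 7) = 1 (attained at k = 0)
  C[1][1] = min over k of (A[1][0] + B[0][1] = -2 + 10 = 8, A[1][1] + B[1][1] = 5 + 2 = 7, A[1][2] + B[2][1] = 6 + 9 = 15) = 7 (attained at k = 1)
  C[1][2] = min over k of (A[1][0] + B[0][2] = -2 + 2 = 0, A[1][1] + B[1][2] = 5 + -3 = 2, A[1][2] + B[2][2] = 6 + -5 = 1) = 0 (attained at k = 0)
  C[2][0] = min over k of (A[2][0] + B[0][0] = 5 + 3 = 8, A[2][1] + B[1][0] = 5 + 10 = 15, A[2][2] + B[2][0] = 9 + 1 = 10) = 8 (attained at k = 0)
  C[2][1] = min over k of (A[2][0] + B[0][1] = 5 + 10 = 15, A[2][1] + B[1][1] = 5 + 2 = 7, A[2][2] + B[2][1] = 9 + 9 = 18) = 7 (attained at k = 1)
  C[2][2] = min over k of (A[2][0] + B[0][2] = 5 + 2 = 7, A[2][1] + B[1][2] = 5 + -3 = 2, A[2][2] + B[2][2] = 9 + -5 = 4) = 2 (attained at k = 1)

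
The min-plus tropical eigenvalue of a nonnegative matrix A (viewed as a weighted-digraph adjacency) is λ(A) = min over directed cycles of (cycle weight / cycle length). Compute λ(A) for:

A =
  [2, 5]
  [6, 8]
λ(A) = 2

Enumerate directed cycles and compute their means (weight / length). Sample:
  cycle 0 → 0: weight = 2, length = 1, mean = 2/1 ≈ 2.000
  cycle 1 → 1: weight = 8, length = 1, mean = 8/1 ≈ 8.000
  cycle 0 → 1 → 0: weight = 11, length = 2, mean = 11/2 ≈ 5.500
  cycle 1 → 0 → 1: weight = 11, length = 2, mean = 11/2 ≈ 5.500
Minimum mean = 2.000, attained e.g. along the cycle 0 → 0 with weight 2 and length 1. So λ(A) = 2/1 = 2.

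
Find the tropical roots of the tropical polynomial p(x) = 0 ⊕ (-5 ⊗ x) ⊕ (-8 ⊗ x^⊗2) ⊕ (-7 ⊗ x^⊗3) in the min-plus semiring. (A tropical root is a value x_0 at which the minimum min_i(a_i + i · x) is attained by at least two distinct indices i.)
Roots: {-1, 3, 5}

Each tropical root is a break point of the lower envelope of the lines y = a_i + i · x (there are 4 lines, with slopes 0, 1, ..., 3). Only the lines that attain the minimum somewhere contribute to roots; other lines are dominated. Here the surviving (envelope) indices are i = 3, i = 2, i = 1, i = 0.
Intersections between consecutive envelope lines give the roots: for adjacent envelope indices i < j the intersection is x = (a_i − a_j) / (j − i). Reading off the sorted break points: {-1, 3, 5}.
Verification: at each break x_0, at least two indices attain the minimum of min_i(a_i + i · x_0).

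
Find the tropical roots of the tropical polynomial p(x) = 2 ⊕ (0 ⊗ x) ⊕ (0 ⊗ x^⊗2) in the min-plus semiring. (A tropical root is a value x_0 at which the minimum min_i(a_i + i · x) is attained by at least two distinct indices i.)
Roots: {0, 2}

Each tropical root is a break point of the lower envelope of the lines y = a_i + i · x (there are 3 lines, with slopes 0, 1, ..., 2). Only the lines that attain the minimum somewhere contribute to roots; other lines are dominated. Here the surviving (envelope) indices are i = 2, i = 1, i = 0.
Intersections between consecutive envelope lines give the roots: for adjacent envelope indices i < j the intersection is x = (a_i − a_j) / (j − i). Reading off the sorted break points: {0, 2}.
Verification: at each break x_0, at least two indices attain the minimum of min_i(a_i + i · x_0).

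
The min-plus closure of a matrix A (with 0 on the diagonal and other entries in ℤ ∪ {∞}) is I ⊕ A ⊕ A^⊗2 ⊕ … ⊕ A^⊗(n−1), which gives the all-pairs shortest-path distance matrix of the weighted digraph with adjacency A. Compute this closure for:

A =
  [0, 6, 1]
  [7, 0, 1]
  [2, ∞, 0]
Closure =
  [0, 6, 1]
  [3, 0, 1]
  [2, 8, 0]

This is the Floyd-Warshall all-pairs shortest-path computation. For each intermediate vertex k = 0, 1, …, 2, update dist[i][j] ← min(dist[i][j], dist[i][k] + dist[k][j]). The final matrix gives, for each (i, j), the minimum total weight of any directed path from i to j (possibly empty when i = j).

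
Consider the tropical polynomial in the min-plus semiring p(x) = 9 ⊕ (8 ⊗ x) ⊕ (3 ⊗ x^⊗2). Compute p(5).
p(5) = 9

A tropical monomial a ⊗ x^⊗i evaluates to a + i · x. Evaluating each term at x = 5:
  Term 0 contributes 9 + 0 · 5 = 9
  Term 1 contributes 8 + 1 · 5 = 13
  Term 2 contributes 3 + 2 · 5 = 13
p(5) = ⊕ of these = min[9, 13, 13] = 9.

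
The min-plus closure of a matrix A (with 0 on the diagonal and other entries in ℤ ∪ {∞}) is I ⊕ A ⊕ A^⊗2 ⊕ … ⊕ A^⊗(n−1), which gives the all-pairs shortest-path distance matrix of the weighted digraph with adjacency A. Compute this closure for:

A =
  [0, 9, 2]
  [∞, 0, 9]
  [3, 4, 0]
Closure =
  [0, 6, 2]
  [12, 0, 9]
  [3, 4, 0]

This is the Floyd-Warshall all-pairs shortest-path computation. For each intermediate vertex k = 0, 1, …, 2, update dist[i][j] ← min(dist[i][j], dist[i][k] + dist[k][j]). The final matrix gives, for each (i, j), the minimum total weight of any directed path from i to j (possibly empty when i = j).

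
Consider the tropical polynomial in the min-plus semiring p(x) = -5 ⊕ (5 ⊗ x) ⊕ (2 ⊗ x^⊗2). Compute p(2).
p(2) = -5

A tropical monomial a ⊗ x^⊗i evaluates to a + i · x. Evaluating each term at x = 2:
  Term 0 contributes -5 + 0 · 2 = -5
  Term 1 contributes 5 + 1 · 2 = 7
  Term 2 contributes 2 + 2 · 2 = 6
p(2) = ⊕ of these = min[-5, 7, 6] = -5.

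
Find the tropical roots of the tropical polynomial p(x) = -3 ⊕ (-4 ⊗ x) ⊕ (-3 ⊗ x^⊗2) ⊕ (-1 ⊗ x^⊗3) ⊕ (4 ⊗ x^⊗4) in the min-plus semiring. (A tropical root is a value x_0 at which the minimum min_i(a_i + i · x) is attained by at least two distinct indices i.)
Roots: {-5, -2, -1, 1}

Each tropical root is a break point of the lower envelope of the lines y = a_i + i · x (there are 5 lines, with slopes 0, 1, ..., 4). Only the lines that attain the minimum somewhere contribute to roots; other lines are dominated. Here the surviving (envelope) indices are i = 4, i = 3, i = 2, i = 1, i = 0.
Intersections between consecutive envelope lines give the roots: for adjacent envelope indices i < j the intersection is x = (a_i − a_j) / (j − i). Reading off the sorted break points: {-5, -2, -1, 1}.
Verification: at each break x_0, at least two indices attain the minimum of min_i(a_i + i · x_0).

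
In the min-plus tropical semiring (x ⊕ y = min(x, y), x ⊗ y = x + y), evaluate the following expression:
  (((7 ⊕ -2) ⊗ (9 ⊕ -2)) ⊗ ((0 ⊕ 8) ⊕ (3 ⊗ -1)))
(((7 ⊕ -2) ⊗ (9 ⊕ -2)) ⊗ ((0 ⊕ 8) ⊕ (3 ⊗ -1))) = -4

Expand innermost to outermost. Recall ⊕ takes the minimum of its arguments and ⊗ takes their sum. Working out the expression (((7 ⊕ -2) ⊗ (9 ⊕ -2)) ⊗ ((0 ⊕ 8) ⊕ (3 ⊗ -1))) gives -4.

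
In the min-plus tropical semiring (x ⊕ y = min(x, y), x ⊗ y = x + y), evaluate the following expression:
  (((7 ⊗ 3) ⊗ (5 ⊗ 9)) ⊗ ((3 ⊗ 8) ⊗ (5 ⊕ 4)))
(((7 ⊗ 3) ⊗ (5 ⊗ 9)) ⊗ ((3 ⊗ 8) ⊗ (5 ⊕ 4))) = 39

Expand innermost to outermost. Recall ⊕ takes the minimum of its arguments and ⊗ takes their sum. Working out the expression (((7 ⊗ 3) ⊗ (5 ⊗ 9)) ⊗ ((3 ⊗ 8) ⊗ (5 ⊕ 4))) gives 39.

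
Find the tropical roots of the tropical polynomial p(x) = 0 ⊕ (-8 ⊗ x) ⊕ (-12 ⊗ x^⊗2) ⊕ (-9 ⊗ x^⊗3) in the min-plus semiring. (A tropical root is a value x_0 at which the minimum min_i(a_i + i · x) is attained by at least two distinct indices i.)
Roots: {-3, 4, 8}

Each tropical root is a break point of the lower envelope of the lines y = a_i + i · x (there are 4 lines, with slopes 0, 1, ..., 3). Only the lines that attain the minimum somewhere contribute to roots; other lines are dominated. Here the surviving (envelope) indices are i = 3, i = 2, i = 1, i = 0.
Intersections between consecutive envelope lines give the roots: for adjacent envelope indices i < j the intersection is x = (a_i − a_j) / (j − i). Reading off the sorted break points: {-3, 4, 8}.
Verification: at each break x_0, at least two indices attain the minimum of min_i(a_i + i · x_0).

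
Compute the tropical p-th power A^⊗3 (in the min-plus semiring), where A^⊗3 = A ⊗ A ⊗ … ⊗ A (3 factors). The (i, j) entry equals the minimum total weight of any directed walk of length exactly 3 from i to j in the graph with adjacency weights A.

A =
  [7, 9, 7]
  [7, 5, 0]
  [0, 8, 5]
A^⊗3 =
  [9, 16, 14]
  [5, 9, 7]
  [7, 14, 9]

Each entry (A^⊗3)_ij equals the minimum over all length-3 walks i = v_0 → v_1 → … → v_3 = j of Σ_t A[v_t][v_{t+1}]. For example, for (i, j) = (0, 2) we minimise over 9 possible intermediate vertex sequences; the minimum is 14, attained along the walk 0 → 1 → 1 → 2.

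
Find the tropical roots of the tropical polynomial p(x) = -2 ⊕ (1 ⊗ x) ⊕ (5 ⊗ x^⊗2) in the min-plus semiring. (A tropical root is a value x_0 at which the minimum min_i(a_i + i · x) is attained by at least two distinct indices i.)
Roots: {-4, -3}

Each tropical root is a break point of the lower envelope of the lines y = a_i + i · x (there are 3 lines, with slopes 0, 1, ..., 2). Only the lines that attain the minimum somewhere contribute to roots; other lines are dominated. Here the surviving (envelope) indices are i = 2, i = 1, i = 0.
Intersections between consecutive envelope lines give the roots: for adjacent envelope indices i < j the intersection is x = (a_i − a_j) / (j − i). Reading off the sorted break points: {-4, -3}.
Verification: at each break x_0, at least two indices attain the minimum of min_i(a_i + i · x_0).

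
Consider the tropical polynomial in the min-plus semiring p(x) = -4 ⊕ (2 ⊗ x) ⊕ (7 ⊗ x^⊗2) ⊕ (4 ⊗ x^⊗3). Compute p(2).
p(2) = -4

A tropical monomial a ⊗ x^⊗i evaluates to a + i · x. Evaluating each term at x = 2:
  Term 0 contributes -4 + 0 · 2 = -4
  Term 1 contributes 2 + 1 · 2 = 4
  Term 2 contributes 7 + 2 · 2 = 11
  Term 3 contributes 4 + 3 · 2 = 10
p(2) = ⊕ of these = min[-4, 4, 11, 10] = -4.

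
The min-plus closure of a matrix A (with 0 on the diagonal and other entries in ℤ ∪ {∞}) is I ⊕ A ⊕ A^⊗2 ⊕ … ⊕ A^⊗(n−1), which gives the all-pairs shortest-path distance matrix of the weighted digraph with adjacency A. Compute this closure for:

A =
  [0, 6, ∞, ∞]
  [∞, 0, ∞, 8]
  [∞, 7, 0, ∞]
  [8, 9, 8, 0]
Closure =
  [0, 6, 22, 14]
  [16, 0, 16, 8]
  [23, 7, 0, 15]
  [8, 9, 8, 0]

This is the Floyd-Warshall all-pairs shortest-path computation. For each intermediate vertex k = 0, 1, …, 3, update dist[i][j] ← min(dist[i][j], dist[i][k] + dist[k][j]). The final matrix gives, for each (i, j), the minimum total weight of any directed path from i to j (possibly empty when i = j).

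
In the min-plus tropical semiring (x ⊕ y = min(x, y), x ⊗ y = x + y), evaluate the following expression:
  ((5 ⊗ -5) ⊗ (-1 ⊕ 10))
((5 ⊗ -5) ⊗ (-1 ⊕ 10)) = -1

Expand innermost to outermost. Recall ⊕ takes the minimum of its arguments and ⊗ takes their sum. Working out the expression ((5 ⊗ -5) ⊗ (-1 ⊕ 10)) gives -1.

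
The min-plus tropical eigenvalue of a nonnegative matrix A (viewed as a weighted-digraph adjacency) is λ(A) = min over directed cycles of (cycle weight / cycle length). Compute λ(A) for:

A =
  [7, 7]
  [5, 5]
λ(A) = 5

Enumerate directed cycles and compute their means (weight / length). Sample:
  cycle 0 → 0: weight = 7, length = 1, mean = 7/1 ≈ 7.000
  cycle 1 → 1: weight = 5, length = 1, mean = 5/1 ≈ 5.000
  cycle 0 → 1 → 0: weight = 12, length = 2, mean = 12/2 ≈ 6.000
  cycle 1 → 0 → 1: weight = 12, length = 2, mean = 12/2 ≈ 6.000
Minimum mean = 5.000, attained e.g. along the cycle 1 → 1 with weight 5 and length 1. So λ(A) = 5/1 = 5.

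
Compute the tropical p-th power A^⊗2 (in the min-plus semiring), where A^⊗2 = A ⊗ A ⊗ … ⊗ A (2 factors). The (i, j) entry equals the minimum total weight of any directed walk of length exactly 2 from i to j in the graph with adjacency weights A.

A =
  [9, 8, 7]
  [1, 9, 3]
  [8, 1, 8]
A^⊗2 =
  [9, 8, 11]
  [10, 4, 8]
  [2, 9, 4]

Each entry (A^⊗2)_ij equals the minimum over all length-2 walks i = v_0 → v_1 → … → v_2 = j of Σ_t A[v_t][v_{t+1}]. For example, for (i, j) = (0, 2) we minimise over 3 possible intermediate vertex sequences; the minimum is 11, attained along the walk 0 → 1 → 2.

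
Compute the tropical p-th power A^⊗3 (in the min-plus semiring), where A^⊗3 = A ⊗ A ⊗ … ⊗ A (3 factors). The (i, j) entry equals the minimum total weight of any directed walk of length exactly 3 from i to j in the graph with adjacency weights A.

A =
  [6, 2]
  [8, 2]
A^⊗3 =
  [12, 6]
  [12, 6]

Each entry (A^⊗3)_ij equals the minimum over all length-3 walks i = v_0 → v_1 → … → v_3 = j of Σ_t A[v_t][v_{t+1}]. For example, for (i, j) = (0, 1) we minimise over 4 possible intermediate vertex sequences; the minimum is 6, attained along the walk 0 → 1 → 1 → 1.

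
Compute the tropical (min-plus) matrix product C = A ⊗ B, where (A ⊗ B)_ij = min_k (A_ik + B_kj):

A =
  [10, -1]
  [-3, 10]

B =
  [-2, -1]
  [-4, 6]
A ⊗ B =
  [-5, 5]
  [-5, -4]

Apply the min-plus product entry-by-entry:
  C[0][0] = min over k of (A[0][0] + B[0][0] = 10 + -2 = 8, A[0][1] + B[1][0] = -1 + -4 = -5) = -5 (attained at k = 1)
  C[0][1] = min over k of (A[0][0] + B[0][1] = 10 + -1 = 9, A[0][1] + B[1][1] = -1 + 6 = 5) = 5 (attained at k = 1)
  C[1][0] = min over k of (A[1][0] + B[0][0] = -3 + -2 = -5, A[1][1] + B[1][0] = 10 + -4 = 6) = -5 (attained at k = 0)
  C[1][1] = min over k of (A[1][0] + B[0][1] = -3 + -1 = -4, A[1][1] + B[1][1] = 10 + 6 = 16) = -4 (attained at k = 0)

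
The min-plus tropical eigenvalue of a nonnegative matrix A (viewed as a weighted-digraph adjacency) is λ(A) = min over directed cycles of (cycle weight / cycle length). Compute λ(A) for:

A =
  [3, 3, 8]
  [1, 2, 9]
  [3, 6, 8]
λ(A) = 2

Enumerate directed cycles and compute their means (weight / length). Sample:
  cycle 0 → 0: weight = 3, length = 1, mean = 3/1 ≈ 3.000
  cycle 1 → 1: weight = 2, length = 1, mean = 2/1 ≈ 2.000
  cycle 2 → 2: weight = 8, length = 1, mean = 8/1 ≈ 8.000
  cycle 0 → 1 → 0: weight = 4, length = 2, mean = 4/2 ≈ 2.000
  cycle 0 → 2 → 0: weight = 11, length = 2, mean = 11/2 ≈ 5.500
  cycle 1 → 0 → 1: weight = 4, length = 2, mean = 4/2 ≈ 2.000
Minimum mean = 2.000, attained e.g. along the cycle 1 → 1 with weight 2 and length 1. So λ(A) = 2/1 = 2.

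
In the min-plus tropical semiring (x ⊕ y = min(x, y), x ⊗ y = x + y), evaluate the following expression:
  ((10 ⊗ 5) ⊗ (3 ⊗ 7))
((10 ⊗ 5) ⊗ (3 ⊗ 7)) = 25

Expand innermost to outermost. Recall ⊕ takes the minimum of its arguments and ⊗ takes their sum. Working out the expression ((10 ⊗ 5) ⊗ (3 ⊗ 7)) gives 25.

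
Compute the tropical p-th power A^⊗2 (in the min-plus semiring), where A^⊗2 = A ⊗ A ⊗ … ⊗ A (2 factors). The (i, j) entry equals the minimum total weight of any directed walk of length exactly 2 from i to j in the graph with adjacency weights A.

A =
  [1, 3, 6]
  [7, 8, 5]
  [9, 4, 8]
A^⊗2 =
  [2, 4, 7]
  [8, 9, 13]
  [10, 12, 9]

Each entry (A^⊗2)_ij equals the minimum over all length-2 walks i = v_0 → v_1 → … → v_2 = j of Σ_t A[v_t][v_{t+1}]. For example, for (i, j) = (0, 2) we minimise over 3 possible intermediate vertex sequences; the minimum is 7, attained along the walk 0 → 0 → 2.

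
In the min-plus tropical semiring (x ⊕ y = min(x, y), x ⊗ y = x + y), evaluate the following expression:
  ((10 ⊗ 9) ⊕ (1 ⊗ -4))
((10 ⊗ 9) ⊕ (1 ⊗ -4)) = -3

Expand innermost to outermost. Recall ⊕ takes the minimum of its arguments and ⊗ takes their sum. Working out the expression ((10 ⊗ 9) ⊕ (1 ⊗ -4)) gives -3.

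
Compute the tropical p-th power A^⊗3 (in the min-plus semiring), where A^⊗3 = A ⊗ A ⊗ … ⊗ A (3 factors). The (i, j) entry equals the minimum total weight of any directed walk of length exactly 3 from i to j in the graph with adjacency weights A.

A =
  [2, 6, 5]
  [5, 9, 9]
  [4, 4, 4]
A^⊗3 =
  [6, 10, 9]
  [9, 13, 12]
  [8, 12, 11]

Each entry (A^⊗3)_ij equals the minimum over all length-3 walks i = v_0 → v_1 → … → v_3 = j of Σ_t A[v_t][v_{t+1}]. For example, for (i, j) = (0, 2) we minimise over 9 possible intermediate vertex sequences; the minimum is 9, attained along the walk 0 → 0 → 0 → 2.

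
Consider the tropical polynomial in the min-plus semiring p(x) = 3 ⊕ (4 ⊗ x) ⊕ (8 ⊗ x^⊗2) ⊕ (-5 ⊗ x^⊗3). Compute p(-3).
p(-3) = -14

A tropical monomial a ⊗ x^⊗i evaluates to a + i · x. Evaluating each term at x = -3:
  Term 0 contributes 3 + 0 · -3 = 3
  Term 1 contributes 4 + 1 · -3 = 1
  Term 2 contributes 8 + 2 · -3 = 2
  Term 3 contributes -5 + 3 · -3 = -14
p(-3) = ⊕ of these = min[3, 1, 2, -14] = -14.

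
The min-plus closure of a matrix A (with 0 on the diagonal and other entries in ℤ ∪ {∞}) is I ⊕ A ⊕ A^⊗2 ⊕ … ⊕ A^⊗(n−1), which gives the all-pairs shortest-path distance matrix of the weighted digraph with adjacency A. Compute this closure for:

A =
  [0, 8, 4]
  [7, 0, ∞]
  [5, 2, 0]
Closure =
  [0, 6, 4]
  [7, 0, 11]
  [5, 2, 0]

This is the Floyd-Warshall all-pairs shortest-path computation. For each intermediate vertex k = 0, 1, …, 2, update dist[i][j] ← min(dist[i][j], dist[i][k] + dist[k][j]). The final matrix gives, for each (i, j), the minimum total weight of any directed path from i to j (possibly empty when i = j).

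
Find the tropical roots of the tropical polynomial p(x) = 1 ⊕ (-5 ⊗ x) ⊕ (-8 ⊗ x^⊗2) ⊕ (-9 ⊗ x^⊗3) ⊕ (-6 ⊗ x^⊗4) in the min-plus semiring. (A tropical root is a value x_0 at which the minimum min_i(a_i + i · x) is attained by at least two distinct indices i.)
Roots: {-3, 1, 3, 6}

Each tropical root is a break point of the lower envelope of the lines y = a_i + i · x (there are 5 lines, with slopes 0, 1, ..., 4). Only the lines that attain the minimum somewhere contribute to roots; other lines are dominated. Here the surviving (envelope) indices are i = 4, i = 3, i = 2, i = 1, i = 0.
Intersections between consecutive envelope lines give the roots: for adjacent envelope indices i < j the intersection is x = (a_i − a_j) / (j − i). Reading off the sorted break points: {-3, 1, 3, 6}.
Verification: at each break x_0, at least two indices attain the minimum of min_i(a_i + i · x_0).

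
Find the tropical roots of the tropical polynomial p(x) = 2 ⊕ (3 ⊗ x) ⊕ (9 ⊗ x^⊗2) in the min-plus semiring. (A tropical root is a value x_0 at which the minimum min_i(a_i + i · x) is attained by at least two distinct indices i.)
Roots: {-6, -1}

Each tropical root is a break point of the lower envelope of the lines y = a_i + i · x (there are 3 lines, with slopes 0, 1, ..., 2). Only the lines that attain the minimum somewhere contribute to roots; other lines are dominated. Here the surviving (envelope) indices are i = 2, i = 1, i = 0.
Intersections between consecutive envelope lines give the roots: for adjacent envelope indices i < j the intersection is x = (a_i − a_j) / (j − i). Reading off the sorted break points: {-6, -1}.
Verification: at each break x_0, at least two indices attain the minimum of min_i(a_i + i · x_0).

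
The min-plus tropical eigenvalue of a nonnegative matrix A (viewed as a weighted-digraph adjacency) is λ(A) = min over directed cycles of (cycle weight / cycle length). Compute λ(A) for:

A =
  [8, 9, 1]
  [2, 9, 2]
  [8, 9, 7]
λ(A) = 4

Enumerate directed cycles and compute their means (weight / length). Sample:
  cycle 0 → 0: weight = 8, length = 1, mean = 8/1 ≈ 8.000
  cycle 1 → 1: weight = 9, length = 1, mean = 9/1 ≈ 9.000
  cycle 2 → 2: weight = 7, length = 1, mean = 7/1 ≈ 7.000
  cycle 0 → 1 → 0: weight = 11, length = 2, mean = 11/2 ≈ 5.500
  cycle 0 → 2 → 0: weight = 9, length = 2, mean = 9/2 ≈ 4.500
  cycle 1 → 0 → 1: weight = 11, length = 2, mean = 11/2 ≈ 5.500
Minimum mean = 4.000, attained e.g. along the cycle 0 → 2 → 1 → 0 with weight 12 and length 3. So λ(A) = 12/3 = 4.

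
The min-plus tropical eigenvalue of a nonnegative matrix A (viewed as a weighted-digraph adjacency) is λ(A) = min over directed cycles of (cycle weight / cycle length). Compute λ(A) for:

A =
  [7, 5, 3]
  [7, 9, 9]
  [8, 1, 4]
λ(A) = 11/3

Enumerate directed cycles and compute their means (weight / length). Sample:
  cycle 0 → 0: weight = 7, length = 1, mean = 7/1 ≈ 7.000
  cycle 1 → 1: weight = 9, length = 1, mean = 9/1 ≈ 9.000
  cycle 2 → 2: weight = 4, length = 1, mean = 4/1 ≈ 4.000
  cycle 0 → 1 → 0: weight = 12, length = 2, mean = 12/2 ≈ 6.000
  cycle 0 → 2 → 0: weight = 11, length = 2, mean = 11/2 ≈ 5.500
  cycle 1 → 0 → 1: weight = 12, length = 2, mean = 12/2 ≈ 6.000
Minimum mean = 3.667, attained e.g. along the cycle 0 → 2 → 1 → 0 with weight 11 and length 3. So λ(A) = 11/3 = 11/3.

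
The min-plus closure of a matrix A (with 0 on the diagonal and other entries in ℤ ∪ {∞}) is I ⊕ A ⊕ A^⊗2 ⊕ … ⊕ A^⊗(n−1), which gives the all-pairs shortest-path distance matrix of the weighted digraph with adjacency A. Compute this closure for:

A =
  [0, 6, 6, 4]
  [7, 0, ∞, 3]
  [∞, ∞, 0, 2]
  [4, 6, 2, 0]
Closure =
  [0, 6, 6, 4]
  [7, 0, 5, 3]
  [6, 8, 0, 2]
  [4, 6, 2, 0]

This is the Floyd-Warshall all-pairs shortest-path computation. For each intermediate vertex k = 0, 1, …, 3, update dist[i][j] ← min(dist[i][j], dist[i][k] + dist[k][j]). The final matrix gives, for each (i, j), the minimum total weight of any directed path from i to j (possibly empty when i = j).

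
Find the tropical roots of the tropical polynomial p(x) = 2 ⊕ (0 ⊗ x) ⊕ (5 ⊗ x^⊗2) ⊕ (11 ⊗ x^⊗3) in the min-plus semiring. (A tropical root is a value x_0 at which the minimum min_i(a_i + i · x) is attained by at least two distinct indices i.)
Roots: {-6, -5, 2}

Each tropical root is a break point of the lower envelope of the lines y = a_i + i · x (there are 4 lines, with slopes 0, 1, ..., 3). Only the lines that attain the minimum somewhere contribute to roots; other lines are dominated. Here the surviving (envelope) indices are i = 3, i = 2, i = 1, i = 0.
Intersections between consecutive envelope lines give the roots: for adjacent envelope indices i < j the intersection is x = (a_i − a_j) / (j − i). Reading off the sorted break points: {-6, -5, 2}.
Verification: at each break x_0, at least two indices attain the minimum of min_i(a_i + i · x_0).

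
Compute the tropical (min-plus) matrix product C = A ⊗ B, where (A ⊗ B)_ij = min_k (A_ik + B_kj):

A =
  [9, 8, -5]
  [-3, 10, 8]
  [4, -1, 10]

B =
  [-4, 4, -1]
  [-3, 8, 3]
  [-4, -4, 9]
A ⊗ B =
  [-9, -9, 4]
  [-7, 1, -4]
  [-4, 6, 2]

Apply the min-plus product entry-by-entry:
  C[0][0] = min over k of (A[0][0] + B[0][0] = 9 + -4 = 5, A[0][1] + B[1][0] = 8 + -3 = 5, A[0][2] + B[2][0] = -5 + -4 = -9) = -9 (attained at k = 2)
  C[0][1] = min over k of (A[0][0] + B[0][1] = 9 + 4 = 13, A[0][1] + B[1][1] = 8 + 8 = 16, A[0][2] + B[2][1] = -5 + -4 = -9) = -9 (attained at k = 2)
  C[0][2] = min over k of (A[0][0] + B[0][2] = 9 + -1 = 8, A[0][1] + B[1][2] = 8 + 3 = 11, A[0][2] + B[2][2] = -5 + 9 = 4) = 4 (attained at k = 2)
  C[1][0] = min over k of (A[1][0] + B[0][0] = -3 + -4 = -7, A[1][1] + B[1][0] = 10 + -3 = 7, A[1][2] + B[2][0] = 8 + -4 = 4) = -7 (attained at k = 0)
  C[1][1] = min over k of (A[1][0] + B[0][1] = -3 + 4 = 1, A[1][1] + B[1][1] = 10 + 8 = 18, A[1][2] + B[2][1] = 8 + -4 = 4) = 1 (attained at k = 0)
  C[1][2] = min over k of (A[1][0] + B[0][2] = -3 + -1 = -4, A[1][1] + B[1][2] = 10 + 3 = 13, A[1][2] + B[2][2] = 8 + 9 = 17) = -4 (attained at k = 0)
  C[2][0] = min over k of (A[2][0] + B[0][0] = 4 + -4 = 0, A[2][1] + B[1][0] = -1 + -3 = -4, A[2][2] + B[2][0] = 10 + -4 = 6) = -4 (attained at k = 1)
  C[2][1] = min over k of (A[2][0] + B[0][1] = 4 + 4 = 8, A[2][1] + B[1][1] = -1 + 8 = 7, A[2][2] + B[2][1] = 10 + -4 = 6) = 6 (attained at k = 2)
  C[2][2] = min over k of (A[2][0] + B[0][2] = 4 + -1 = 3, A[2][1] + B[1][2] = -1 + 3 = 2, A[2][2] + B[2][2] = 10 + 9 = 19) = 2 (attained at k = 1)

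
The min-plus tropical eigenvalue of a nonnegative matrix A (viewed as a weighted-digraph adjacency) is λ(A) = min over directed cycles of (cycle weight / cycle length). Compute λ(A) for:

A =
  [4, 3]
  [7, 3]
λ(A) = 3

Enumerate directed cycles and compute their means (weight / length). Sample:
  cycle 0 → 0: weight = 4, length = 1, mean = 4/1 ≈ 4.000
  cycle 1 → 1: weight = 3, length = 1, mean = 3/1 ≈ 3.000
  cycle 0 → 1 → 0: weight = 10, length = 2, mean = 10/2 ≈ 5.000
  cycle 1 → 0 → 1: weight = 10, length = 2, mean = 10/2 ≈ 5.000
Minimum mean = 3.000, attained e.g. along the cycle 1 → 1 with weight 3 and length 1. So λ(A) = 3/1 = 3.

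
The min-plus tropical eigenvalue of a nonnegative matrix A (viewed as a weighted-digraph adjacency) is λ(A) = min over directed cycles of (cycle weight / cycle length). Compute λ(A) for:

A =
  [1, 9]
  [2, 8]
λ(A) = 1

Enumerate directed cycles and compute their means (weight / length). Sample:
  cycle 0 → 0: weight = 1, length = 1, mean = 1/1 ≈ 1.000
  cycle 1 → 1: weight = 8, length = 1, mean = 8/1 ≈ 8.000
  cycle 0 → 1 → 0: weight = 11, length = 2, mean = 11/2 ≈ 5.500
  cycle 1 → 0 → 1: weight = 11, length = 2, mean = 11/2 ≈ 5.500
Minimum mean = 1.000, attained e.g. along the cycle 0 → 0 with weight 1 and length 1. So λ(A) = 1/1 = 1.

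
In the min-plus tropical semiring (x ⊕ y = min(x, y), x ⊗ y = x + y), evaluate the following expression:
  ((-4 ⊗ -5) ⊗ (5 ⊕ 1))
((-4 ⊗ -5) ⊗ (5 ⊕ 1)) = -8

Expand innermost to outermost. Recall ⊕ takes the minimum of its arguments and ⊗ takes their sum. Working out the expression ((-4 ⊗ -5) ⊗ (5 ⊕ 1)) gives -8.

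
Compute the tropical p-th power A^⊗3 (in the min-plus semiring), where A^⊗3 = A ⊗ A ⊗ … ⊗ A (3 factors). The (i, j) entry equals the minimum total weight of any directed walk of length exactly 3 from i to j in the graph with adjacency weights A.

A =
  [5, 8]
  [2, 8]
A^⊗3 =
  [15, 18]
  [12, 15]

Each entry (A^⊗3)_ij equals the minimum over all length-3 walks i = v_0 → v_1 → … → v_3 = j of Σ_t A[v_t][v_{t+1}]. For example, for (i, j) = (0, 1) we minimise over 4 possible intermediate vertex sequences; the minimum is 18, attained along the walk 0 → 0 → 0 → 1.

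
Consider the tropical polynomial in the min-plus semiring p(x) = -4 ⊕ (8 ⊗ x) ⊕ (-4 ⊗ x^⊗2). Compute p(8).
p(8) = -4

A tropical monomial a ⊗ x^⊗i evaluates to a + i · x. Evaluating each term at x = 8:
  Term 0 contributes -4 + 0 · 8 = -4
  Term 1 contributes 8 + 1 · 8 = 16
  Term 2 contributes -4 + 2 · 8 = 12
p(8) = ⊕ of these = min[-4, 16, 12] = -4.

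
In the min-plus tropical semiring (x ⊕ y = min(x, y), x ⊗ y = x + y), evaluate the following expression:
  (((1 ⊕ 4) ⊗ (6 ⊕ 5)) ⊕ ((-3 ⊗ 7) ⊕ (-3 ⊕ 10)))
(((1 ⊕ 4) ⊗ (6 ⊕ 5)) ⊕ ((-3 ⊗ 7) ⊕ (-3 ⊕ 10))) = -3

Expand innermost to outermost. Recall ⊕ takes the minimum of its arguments and ⊗ takes their sum. Working out the expression (((1 ⊕ 4) ⊗ (6 ⊕ 5)) ⊕ ((-3 ⊗ 7) ⊕ (-3 ⊕ 10))) gives -3.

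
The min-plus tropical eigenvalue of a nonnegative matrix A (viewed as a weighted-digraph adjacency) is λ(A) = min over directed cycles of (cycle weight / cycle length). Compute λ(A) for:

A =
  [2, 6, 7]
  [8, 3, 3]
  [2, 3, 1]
λ(A) = 1

Enumerate directed cycles and compute their means (weight / length). Sample:
  cycle 0 → 0: weight = 2, length = 1, mean = 2/1 ≈ 2.000
  cycle 1 → 1: weight = 3, length = 1, mean = 3/1 ≈ 3.000
  cycle 2 → 2: weight = 1, length = 1, mean = 1/1 ≈ 1.000
  cycle 0 → 1 → 0: weight = 14, length = 2, mean = 14/2 ≈ 7.000
  cycle 0 → 2 → 0: weight = 9, length = 2, mean = 9/2 ≈ 4.500
  cycle 1 → 0 → 1: weight = 14, length = 2, mean = 14/2 ≈ 7.000
Minimum mean = 1.000, attained e.g. along the cycle 2 → 2 with weight 1 and length 1. So λ(A) = 1/1 = 1.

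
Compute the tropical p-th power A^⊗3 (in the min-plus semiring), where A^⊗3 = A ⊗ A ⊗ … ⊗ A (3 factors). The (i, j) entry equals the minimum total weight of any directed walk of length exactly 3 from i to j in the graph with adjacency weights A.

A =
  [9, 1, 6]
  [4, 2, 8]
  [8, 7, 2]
A^⊗3 =
  [7, 5, 10]
  [8, 6, 12]
  [12, 11, 6]

Each entry (A^⊗3)_ij equals the minimum over all length-3 walks i = v_0 → v_1 → … → v_3 = j of Σ_t A[v_t][v_{t+1}]. For example, for (i, j) = (0, 2) we minimise over 9 possible intermediate vertex sequences; the minimum is 10, attained along the walk 0 → 2 → 2 → 2.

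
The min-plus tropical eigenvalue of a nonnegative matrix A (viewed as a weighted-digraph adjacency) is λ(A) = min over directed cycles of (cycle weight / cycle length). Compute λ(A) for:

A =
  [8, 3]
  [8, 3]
λ(A) = 3

Enumerate directed cycles and compute their means (weight / length). Sample:
  cycle 0 → 0: weight = 8, length = 1, mean = 8/1 ≈ 8.000
  cycle 1 → 1: weight = 3, length = 1, mean = 3/1 ≈ 3.000
  cycle 0 → 1 → 0: weight = 11, length = 2, mean = 11/2 ≈ 5.500
  cycle 1 → 0 → 1: weight = 11, length = 2, mean = 11/2 ≈ 5.500
Minimum mean = 3.000, attained e.g. along the cycle 1 → 1 with weight 3 and length 1. So λ(A) = 3/1 = 3.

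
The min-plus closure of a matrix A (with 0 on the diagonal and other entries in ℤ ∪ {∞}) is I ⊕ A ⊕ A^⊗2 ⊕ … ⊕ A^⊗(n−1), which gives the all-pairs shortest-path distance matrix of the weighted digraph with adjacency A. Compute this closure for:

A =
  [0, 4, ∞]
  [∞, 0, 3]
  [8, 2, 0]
Closure =
  [0, 4, 7]
  [11, 0, 3]
  [8, 2, 0]

This is the Floyd-Warshall all-pairs shortest-path computation. For each intermediate vertex k = 0, 1, …, 2, update dist[i][j] ← min(dist[i][j], dist[i][k] + dist[k][j]). The final matrix gives, for each (i, j), the minimum total weight of any directed path from i to j (possibly empty when i = j).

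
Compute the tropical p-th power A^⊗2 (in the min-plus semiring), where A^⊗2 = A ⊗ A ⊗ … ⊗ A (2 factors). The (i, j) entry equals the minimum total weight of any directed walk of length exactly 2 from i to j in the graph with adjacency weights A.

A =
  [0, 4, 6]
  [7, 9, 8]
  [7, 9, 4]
A^⊗2 =
  [0, 4, 6]
  [7, 11, 12]
  [7, 11, 8]

Each entry (A^⊗2)_ij equals the minimum over all length-2 walks i = v_0 → v_1 → … → v_2 = j of Σ_t A[v_t][v_{t+1}]. For example, for (i, j) = (0, 2) we minimise over 3 possible intermediate vertex sequences; the minimum is 6, attained along the walk 0 → 0 → 2.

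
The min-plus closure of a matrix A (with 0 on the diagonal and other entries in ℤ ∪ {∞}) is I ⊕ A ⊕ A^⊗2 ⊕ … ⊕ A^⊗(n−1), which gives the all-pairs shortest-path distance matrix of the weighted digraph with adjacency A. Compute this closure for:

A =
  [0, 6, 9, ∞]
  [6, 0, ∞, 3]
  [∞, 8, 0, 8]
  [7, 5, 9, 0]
Closure =
  [0, 6, 9, 9]
  [6, 0, 12, 3]
  [14, 8, 0, 8]
  [7, 5, 9, 0]

This is the Floyd-Warshall all-pairs shortest-path computation. For each intermediate vertex k = 0, 1, …, 3, update dist[i][j] ← min(dist[i][j], dist[i][k] + dist[k][j]). The final matrix gives, for each (i, j), the minimum total weight of any directed path from i to j (possibly empty when i = j).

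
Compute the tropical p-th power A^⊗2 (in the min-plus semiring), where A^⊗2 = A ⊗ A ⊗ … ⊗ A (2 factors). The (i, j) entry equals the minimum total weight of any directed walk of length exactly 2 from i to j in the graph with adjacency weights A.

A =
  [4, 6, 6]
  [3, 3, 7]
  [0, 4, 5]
A^⊗2 =
  [6, 9, 10]
  [6, 6, 9]
  [4, 6, 6]

Each entry (A^⊗2)_ij equals the minimum over all length-2 walks i = v_0 → v_1 → … → v_2 = j of Σ_t A[v_t][v_{t+1}]. For example, for (i, j) = (0, 2) we minimise over 3 possible intermediate vertex sequences; the minimum is 10, attained along the walk 0 → 0 → 2.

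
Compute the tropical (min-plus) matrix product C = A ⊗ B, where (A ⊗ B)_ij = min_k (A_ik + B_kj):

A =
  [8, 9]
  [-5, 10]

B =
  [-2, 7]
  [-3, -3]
A ⊗ B =
  [6, 6]
  [-7, 2]

Apply the min-plus product entry-by-entry:
  C[0][0] = min over k of (A[0][0] + B[0][0] = 8 + -2 = 6, A[0][1] + B[1][0] = 9 + -3 = 6) = 6 (attained at k = 0)
  C[0][1] = min over k of (A[0][0] + B[0][1] = 8 + 7 = 15, A[0][1] + B[1][1] = 9 + -3 = 6) = 6 (attained at k = 1)
  C[1][0] = min over k of (A[1][0] + B[0][0] = -5 + -2 = -7, A[1][1] + B[1][0] = 10 + -3 = 7) = -7 (attained at k = 0)
  C[1][1] = min over k of (A[1][0] + B[0][1] = -5 + 7 = 2, A[1][1] + B[1][1] = 10 + -3 = 7) = 2 (attained at k = 0)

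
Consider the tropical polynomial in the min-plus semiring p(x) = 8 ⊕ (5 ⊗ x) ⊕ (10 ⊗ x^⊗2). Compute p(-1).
p(-1) = 4

A tropical monomial a ⊗ x^⊗i evaluates to a + i · x. Evaluating each term at x = -1:
  Term 0 contributes 8 + 0 · -1 = 8
  Term 1 contributes 5 + 1 · -1 = 4
  Term 2 contributes 10 + 2 · -1 = 8
p(-1) = ⊕ of these = min[8, 4, 8] = 4.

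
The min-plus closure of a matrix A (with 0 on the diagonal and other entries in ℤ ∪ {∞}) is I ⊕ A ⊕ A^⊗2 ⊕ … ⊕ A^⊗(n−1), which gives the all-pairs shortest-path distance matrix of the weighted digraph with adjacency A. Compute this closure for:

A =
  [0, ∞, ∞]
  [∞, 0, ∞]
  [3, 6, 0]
Closure =
  [0, ∞, ∞]
  [∞, 0, ∞]
  [3, 6, 0]

This is the Floyd-Warshall all-pairs shortest-path computation. For each intermediate vertex k = 0, 1, …, 2, update dist[i][j] ← min(dist[i][j], dist[i][k] + dist[k][j]). The final matrix gives, for each (i, j), the minimum total weight of any directed path from i to j (possibly empty when i = j).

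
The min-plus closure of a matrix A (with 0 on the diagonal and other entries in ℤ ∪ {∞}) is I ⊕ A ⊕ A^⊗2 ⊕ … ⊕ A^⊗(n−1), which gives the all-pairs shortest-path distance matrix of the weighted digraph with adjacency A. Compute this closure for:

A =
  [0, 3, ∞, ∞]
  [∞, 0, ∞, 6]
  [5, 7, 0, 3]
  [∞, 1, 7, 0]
Closure =
  [0, 3, 16, 9]
  [18, 0, 13, 6]
  [5, 4, 0, 3]
  [12, 1, 7, 0]

This is the Floyd-Warshall all-pairs shortest-path computation. For each intermediate vertex k = 0, 1, …, 3, update dist[i][j] ← min(dist[i][j], dist[i][k] + dist[k][j]). The final matrix gives, for each (i, j), the minimum total weight of any directed path from i to j (possibly empty when i = j).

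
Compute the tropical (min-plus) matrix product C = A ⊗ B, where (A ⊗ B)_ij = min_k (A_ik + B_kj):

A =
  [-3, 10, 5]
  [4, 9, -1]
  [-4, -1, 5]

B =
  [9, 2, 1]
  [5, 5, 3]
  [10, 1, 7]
A ⊗ B =
  [6, -1, -2]
  [9, 0, 5]
  [4, -2, -3]

Apply the min-plus product entry-by-entry:
  C[0][0] = min over k of (A[0][0] + B[0][0] = -3 + 9 = 6, A[0][1] + B[1][0] = 10 + 5 = 15, A[0][2] + B[2][0] = 5 + 10 = 15) = 6 (attained at k = 0)
  C[0][1] = min over k of (A[0][0] + B[0][1] = -3 + 2 = -1, A[0][1] + B[1][1] = 10 + 5 = 15, A[0][2] + B[2][1] = 5 + 1 = 6) = -1 (attained at k = 0)
  C[0][2] = min over k of (A[0][0] + B[0][2] = -3 + 1 = -2, A[0][1] + B[1][2] = 10 + 3 = 13, A[0][2] + B[2][2] = 5 + 7 = 12) = -2 (attained at k = 0)
  C[1][0] = min over k of (A[1][0] + B[0][0] = 4 + 9 = 13, A[1][1] + B[1][0] = 9 + 5 = 14, A[1][2] + B[2][0] = -1 + 10 = 9) = 9 (attained at k = 2)
  C[1][1] = min over k of (A[1][0] + B[0][1] = 4 + 2 = 6, A[1][1] + B[1][1] = 9 + 5 = 14, A[1][2] + B[2][1] = -1 + 1 = 0) = 0 (attained at k = 2)
  C[1][2] = min over k of (A[1][0] + B[0][2] = 4 + 1 = 5, A[1][1] + B[1][2] = 9 + 3 = 12, A[1][2] + B[2][2] = -1 + 7 = 6) = 5 (attained at k = 0)
  C[2][0] = min over k of (A[2][0] + B[0][0] = -4 + 9 = 5, A[2][1] + B[1][0] = -1 + 5 = 4, A[2][2] + B[2][0] = 5 + 10 = 15) = 4 (attained at k = 1)
  C[2][1] = min over k of (A[2][0] + B[0][1] = -4 + 2 = -2, A[2][1] + B[1][1] = -1 + 5 = 4, A[2][2] + B[2][1] = 5 + 1 = 6) = -2 (attained at k = 0)
  C[2][2] = min over k of (A[2][0] + B[0][2] = -4 + 1 = -3, A[2][1] + B[1][2] = -1 + 3 = 2, A[2][2] + B[2][2] = 5 + 7 = 12) = -3 (attained at k = 0)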